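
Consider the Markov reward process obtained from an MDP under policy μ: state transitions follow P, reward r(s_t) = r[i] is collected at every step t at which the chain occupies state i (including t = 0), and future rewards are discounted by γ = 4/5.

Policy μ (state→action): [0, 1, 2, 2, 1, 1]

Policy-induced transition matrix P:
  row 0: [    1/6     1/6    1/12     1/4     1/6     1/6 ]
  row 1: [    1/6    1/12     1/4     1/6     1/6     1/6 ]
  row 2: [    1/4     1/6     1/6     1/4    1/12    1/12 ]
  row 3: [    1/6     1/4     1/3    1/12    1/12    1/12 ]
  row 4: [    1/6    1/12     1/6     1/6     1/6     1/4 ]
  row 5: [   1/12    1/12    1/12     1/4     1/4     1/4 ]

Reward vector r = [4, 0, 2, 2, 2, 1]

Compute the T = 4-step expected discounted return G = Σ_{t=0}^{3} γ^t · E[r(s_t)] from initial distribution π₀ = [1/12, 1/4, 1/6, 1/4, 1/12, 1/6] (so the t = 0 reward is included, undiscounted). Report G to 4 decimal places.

G = 5.1888

t=0: π = [0.0833, 0.2500, 0.1667, 0.2500, 0.0833, 0.1667], E[r] = 1.5000, γ^t·E[r] = 1.500000, running G = 1.500000
t=1: π = [0.1667, 0.1458, 0.2083, 0.1806, 0.1458, 0.1528], E[r] = 1.8889, γ^t·E[r] = 1.511111, running G = 3.011111
t=2: π = [0.1713, 0.1447, 0.1823, 0.1956, 0.1470, 0.1591], E[r] = 1.8941, γ^t·E[r] = 1.212222, running G = 4.223333
t=3: π = [0.1686, 0.1454, 0.1838, 0.1931, 0.1484, 0.1607], E[r] = 1.8857, γ^t·E[r] = 0.965481, running G = 5.188815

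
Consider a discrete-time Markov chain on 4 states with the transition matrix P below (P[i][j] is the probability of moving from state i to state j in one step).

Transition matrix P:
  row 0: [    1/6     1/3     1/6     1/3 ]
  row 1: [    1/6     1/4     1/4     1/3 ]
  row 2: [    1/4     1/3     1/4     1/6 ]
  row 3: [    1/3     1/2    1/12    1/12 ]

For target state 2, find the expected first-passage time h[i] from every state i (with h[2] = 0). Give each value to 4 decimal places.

First-step conditioning: h[2] = 0; for i ≠ 2, h[i] = 1 + Σ_k P[i][k]·h[k].
  h[0] = 1 + 1/6·h[0] + 1/3·h[1] + 1/3·h[3]
  h[1] = 1 + 1/6·h[0] + 1/4·h[1] + 1/3·h[3]
  h[3] = 1 + 1/3·h[0] + 1/2·h[1] + 1/12·h[3]
Solving the 3×3 linear system over states ≠ 2 gives exactly h = [1170/203, 1080/203, 0, 1236/203] (h[2] = 0 is the target).

h = [5.7635, 5.3202, 0.0000, 6.0887]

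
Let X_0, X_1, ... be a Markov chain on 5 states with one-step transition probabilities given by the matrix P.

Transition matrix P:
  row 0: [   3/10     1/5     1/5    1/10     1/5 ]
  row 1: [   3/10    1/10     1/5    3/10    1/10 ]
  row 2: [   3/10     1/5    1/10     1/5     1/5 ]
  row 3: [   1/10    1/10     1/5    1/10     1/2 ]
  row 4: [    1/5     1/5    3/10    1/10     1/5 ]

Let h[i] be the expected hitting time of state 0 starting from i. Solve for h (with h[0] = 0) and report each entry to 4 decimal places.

First-step conditioning: h[0] = 0; for i ≠ 0, h[i] = 1 + Σ_k P[i][k]·h[k].
  h[1] = 1 + 1/10·h[1] + 1/5·h[2] + 3/10·h[3] + 1/10·h[4]
  h[2] = 1 + 1/5·h[1] + 1/10·h[2] + 1/5·h[3] + 1/5·h[4]
  h[3] = 1 + 1/10·h[1] + 1/5·h[2] + 1/10·h[3] + 1/2·h[4]
  h[4] = 1 + 1/5·h[1] + 3/10·h[2] + 1/10·h[3] + 1/5·h[4]
Solving the 4×4 linear system over states ≠ 0 gives exactly h = [0, 6340/1513, 6270/1513, 7540/1513, 6770/1513] (h[0] = 0 is the target).

h = [0.0000, 4.1904, 4.1441, 4.9835, 4.4746]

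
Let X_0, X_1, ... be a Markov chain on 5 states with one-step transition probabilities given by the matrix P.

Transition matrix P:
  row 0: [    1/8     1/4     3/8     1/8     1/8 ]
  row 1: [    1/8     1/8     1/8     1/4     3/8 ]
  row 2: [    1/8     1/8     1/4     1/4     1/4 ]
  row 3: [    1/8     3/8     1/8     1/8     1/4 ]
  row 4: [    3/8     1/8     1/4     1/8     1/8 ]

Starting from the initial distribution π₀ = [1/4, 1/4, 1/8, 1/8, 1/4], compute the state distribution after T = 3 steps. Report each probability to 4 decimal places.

t=0: π = [0.2500, 0.2500, 0.1250, 0.1250, 0.2500]
t=1: π = [0.1875, 0.1875, 0.2344, 0.1719, 0.2188]
t=2: π = [0.1797, 0.1914, 0.2285, 0.1777, 0.2227]
t=3: π = [0.1807, 0.1919, 0.2263, 0.1775, 0.2236]

π = [0.1807, 0.1919, 0.2263, 0.1775, 0.2236]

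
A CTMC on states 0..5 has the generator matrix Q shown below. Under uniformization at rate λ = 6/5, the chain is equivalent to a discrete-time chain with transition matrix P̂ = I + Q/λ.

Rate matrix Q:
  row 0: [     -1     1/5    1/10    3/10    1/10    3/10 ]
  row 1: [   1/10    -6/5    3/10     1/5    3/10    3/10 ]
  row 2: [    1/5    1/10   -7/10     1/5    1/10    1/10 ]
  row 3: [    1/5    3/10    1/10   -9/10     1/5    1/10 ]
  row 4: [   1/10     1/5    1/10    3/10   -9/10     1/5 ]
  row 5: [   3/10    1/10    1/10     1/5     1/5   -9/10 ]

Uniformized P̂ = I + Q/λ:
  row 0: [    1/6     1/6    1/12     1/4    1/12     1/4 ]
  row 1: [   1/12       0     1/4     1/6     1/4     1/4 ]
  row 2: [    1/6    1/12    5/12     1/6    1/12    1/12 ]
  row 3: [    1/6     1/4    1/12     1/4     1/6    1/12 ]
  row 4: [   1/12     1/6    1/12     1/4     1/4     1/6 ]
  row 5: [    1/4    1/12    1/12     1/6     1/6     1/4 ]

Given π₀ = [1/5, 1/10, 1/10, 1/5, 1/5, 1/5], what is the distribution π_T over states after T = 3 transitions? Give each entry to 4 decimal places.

t=0: π = [0.2000, 0.1000, 0.1000, 0.2000, 0.2000, 0.2000]
t=1: π = [0.1583, 0.1417, 0.1333, 0.2167, 0.1667, 0.1833]
t=2: π = [0.1563, 0.1347, 0.1514, 0.2118, 0.1681, 0.1778]
t=3: π = [0.1563, 0.1344, 0.1563, 0.2113, 0.1663, 0.1755]

π = [0.1563, 0.1344, 0.1563, 0.2113, 0.1663, 0.1755]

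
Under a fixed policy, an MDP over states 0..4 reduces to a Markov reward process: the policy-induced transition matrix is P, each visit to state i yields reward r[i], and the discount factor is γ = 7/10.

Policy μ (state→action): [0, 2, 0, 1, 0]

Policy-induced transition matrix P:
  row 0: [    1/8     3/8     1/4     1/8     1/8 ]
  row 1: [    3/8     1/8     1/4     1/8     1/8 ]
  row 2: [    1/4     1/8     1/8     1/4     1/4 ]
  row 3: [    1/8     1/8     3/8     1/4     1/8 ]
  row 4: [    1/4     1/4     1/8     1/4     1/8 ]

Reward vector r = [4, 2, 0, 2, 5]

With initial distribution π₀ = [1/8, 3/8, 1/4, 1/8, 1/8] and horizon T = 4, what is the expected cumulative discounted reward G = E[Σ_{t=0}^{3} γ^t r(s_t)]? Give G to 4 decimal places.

t=0: π = [0.1250, 0.3750, 0.2500, 0.1250, 0.1250], E[r] = 2.1250, γ^t·E[r] = 2.125000, running G = 2.125000
t=1: π = [0.2656, 0.1719, 0.2188, 0.1875, 0.1563], E[r] = 2.5625, γ^t·E[r] = 1.793750, running G = 3.918750
t=2: π = [0.2148, 0.2109, 0.2266, 0.1953, 0.1523], E[r] = 2.4336, γ^t·E[r] = 1.192461, running G = 5.111211
t=3: π = [0.2251, 0.1978, 0.2271, 0.1968, 0.1533], E[r] = 2.4561, γ^t·E[r] = 0.842427, running G = 5.953638

G = 5.9536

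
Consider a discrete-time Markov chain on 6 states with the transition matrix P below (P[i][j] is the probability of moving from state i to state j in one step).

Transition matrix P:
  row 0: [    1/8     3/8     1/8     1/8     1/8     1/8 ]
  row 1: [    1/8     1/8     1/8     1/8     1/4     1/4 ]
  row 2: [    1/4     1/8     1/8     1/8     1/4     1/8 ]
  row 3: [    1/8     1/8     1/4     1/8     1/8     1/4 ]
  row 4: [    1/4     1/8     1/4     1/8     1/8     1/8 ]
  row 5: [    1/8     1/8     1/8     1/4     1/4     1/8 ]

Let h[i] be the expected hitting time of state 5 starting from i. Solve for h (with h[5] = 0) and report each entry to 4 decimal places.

h = [6.0000, 5.4167, 6.1667, 5.4167, 6.1667, 0.0000]

First-step conditioning: h[5] = 0; for i ≠ 5, h[i] = 1 + Σ_k P[i][k]·h[k].
  h[0] = 1 + 1/8·h[0] + 3/8·h[1] + 1/8·h[2] + 1/8·h[3] + 1/8·h[4]
  h[1] = 1 + 1/8·h[0] + 1/8·h[1] + 1/8·h[2] + 1/8·h[3] + 1/4·h[4]
  h[2] = 1 + 1/4·h[0] + 1/8·h[1] + 1/8·h[2] + 1/8·h[3] + 1/4·h[4]
  h[3] = 1 + 1/8·h[0] + 1/8·h[1] + 1/4·h[2] + 1/8·h[3] + 1/8·h[4]
  h[4] = 1 + 1/4·h[0] + 1/8·h[1] + 1/4·h[2] + 1/8·h[3] + 1/8·h[4]
Solving the 5×5 linear system over states ≠ 5 gives exactly h = [6, 65/12, 37/6, 65/12, 37/6, 0] (h[5] = 0 is the target).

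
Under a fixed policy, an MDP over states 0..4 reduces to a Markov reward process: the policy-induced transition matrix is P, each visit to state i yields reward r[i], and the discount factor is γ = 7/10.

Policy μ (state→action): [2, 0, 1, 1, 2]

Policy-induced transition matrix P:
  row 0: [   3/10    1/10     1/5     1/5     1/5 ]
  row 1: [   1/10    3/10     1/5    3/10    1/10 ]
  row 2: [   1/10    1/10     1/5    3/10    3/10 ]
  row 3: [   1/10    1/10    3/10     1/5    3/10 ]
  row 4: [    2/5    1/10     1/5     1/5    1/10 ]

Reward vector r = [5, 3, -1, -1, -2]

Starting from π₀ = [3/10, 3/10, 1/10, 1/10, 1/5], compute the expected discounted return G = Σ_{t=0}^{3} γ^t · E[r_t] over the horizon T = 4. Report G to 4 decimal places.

G = 2.7659

t=0: π = [0.3000, 0.3000, 0.1000, 0.1000, 0.2000], E[r] = 1.8000, γ^t·E[r] = 1.800000, running G = 1.800000
t=1: π = [0.2200, 0.1600, 0.2100, 0.2400, 0.1700], E[r] = 0.7900, γ^t·E[r] = 0.553000, running G = 2.353000
t=2: π = [0.1950, 0.1320, 0.2240, 0.2370, 0.2120], E[r] = 0.4860, γ^t·E[r] = 0.238140, running G = 2.591140
t=3: π = [0.2026, 0.1264, 0.2237, 0.2356, 0.2117], E[r] = 0.5095, γ^t·E[r] = 0.174759, running G = 2.765899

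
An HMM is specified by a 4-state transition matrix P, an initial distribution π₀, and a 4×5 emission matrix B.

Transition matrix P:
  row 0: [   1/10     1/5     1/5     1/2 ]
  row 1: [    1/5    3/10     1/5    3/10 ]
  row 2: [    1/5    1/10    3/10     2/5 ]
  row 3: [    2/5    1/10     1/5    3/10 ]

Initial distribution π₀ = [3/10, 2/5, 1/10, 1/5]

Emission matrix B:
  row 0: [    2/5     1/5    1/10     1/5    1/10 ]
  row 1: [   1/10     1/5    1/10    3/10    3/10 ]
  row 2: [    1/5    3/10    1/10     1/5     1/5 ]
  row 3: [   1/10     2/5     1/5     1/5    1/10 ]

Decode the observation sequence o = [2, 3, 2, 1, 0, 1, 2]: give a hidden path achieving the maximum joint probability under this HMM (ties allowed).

t=0: δ = [3.000e-02, 4.000e-02, 1.000e-02, 4.000e-02]  (obs o_0=2)
t=1: δ = [3.200e-03, 3.600e-03, 1.600e-03, 3.000e-03]  ψ = [3, 1, 1, 0]  (obs o_1=3)
t=2: δ = [1.200e-04, 1.080e-04, 7.200e-05, 3.200e-04]  ψ = [3, 1, 1, 0]  (obs o_2=2)
t=3: δ = [2.560e-05, 6.480e-06, 1.920e-05, 3.840e-05]  ψ = [3, 1, 3, 3]  (obs o_3=1)
t=4: δ = [6.144e-06, 5.120e-07, 1.536e-06, 1.280e-06]  ψ = [3, 0, 3, 0]  (obs o_4=0)
t=5: δ = [1.229e-07, 2.458e-07, 3.686e-07, 1.229e-06]  ψ = [0, 0, 0, 0]  (obs o_5=1)
t=6: δ = [4.915e-08, 1.229e-08, 2.458e-08, 7.373e-08]  ψ = [3, 3, 3, 3]  (obs o_6=2)
backtrack: best end state = 3; path = [3, 0, 3, 3, 0, 3, 3]

path = [3, 0, 3, 3, 0, 3, 3]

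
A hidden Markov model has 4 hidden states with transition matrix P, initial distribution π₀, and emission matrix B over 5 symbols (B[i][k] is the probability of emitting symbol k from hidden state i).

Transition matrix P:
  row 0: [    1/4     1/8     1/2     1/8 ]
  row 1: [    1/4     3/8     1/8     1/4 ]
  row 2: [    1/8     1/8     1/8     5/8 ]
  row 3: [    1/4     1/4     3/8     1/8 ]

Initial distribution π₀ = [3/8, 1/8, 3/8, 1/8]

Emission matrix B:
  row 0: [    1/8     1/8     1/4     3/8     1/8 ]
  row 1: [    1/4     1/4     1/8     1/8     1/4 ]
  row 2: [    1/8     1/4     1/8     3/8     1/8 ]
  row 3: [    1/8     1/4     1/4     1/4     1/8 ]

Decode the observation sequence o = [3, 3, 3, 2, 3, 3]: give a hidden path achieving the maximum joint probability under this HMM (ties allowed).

t=0: δ = [1.406e-01, 1.562e-02, 1.406e-01, 3.125e-02]  (obs o_0=3)
t=1: δ = [1.318e-02, 2.197e-03, 2.637e-02, 2.197e-02]  ψ = [0, 0, 0, 2]  (obs o_1=3)
t=2: δ = [2.060e-03, 6.866e-04, 3.090e-03, 4.120e-03]  ψ = [3, 3, 3, 2]  (obs o_2=3)
t=3: δ = [2.575e-04, 1.287e-04, 1.931e-04, 4.828e-04]  ψ = [3, 3, 3, 2]  (obs o_3=2)
t=4: δ = [4.526e-05, 1.509e-05, 6.789e-05, 3.017e-05]  ψ = [3, 3, 3, 2]  (obs o_4=3)
t=5: δ = [4.243e-06, 1.061e-06, 8.487e-06, 1.061e-05]  ψ = [0, 2, 0, 2]  (obs o_5=3)
backtrack: best end state = 3; path = [2, 3, 2, 3, 2, 3]

path = [2, 3, 2, 3, 2, 3]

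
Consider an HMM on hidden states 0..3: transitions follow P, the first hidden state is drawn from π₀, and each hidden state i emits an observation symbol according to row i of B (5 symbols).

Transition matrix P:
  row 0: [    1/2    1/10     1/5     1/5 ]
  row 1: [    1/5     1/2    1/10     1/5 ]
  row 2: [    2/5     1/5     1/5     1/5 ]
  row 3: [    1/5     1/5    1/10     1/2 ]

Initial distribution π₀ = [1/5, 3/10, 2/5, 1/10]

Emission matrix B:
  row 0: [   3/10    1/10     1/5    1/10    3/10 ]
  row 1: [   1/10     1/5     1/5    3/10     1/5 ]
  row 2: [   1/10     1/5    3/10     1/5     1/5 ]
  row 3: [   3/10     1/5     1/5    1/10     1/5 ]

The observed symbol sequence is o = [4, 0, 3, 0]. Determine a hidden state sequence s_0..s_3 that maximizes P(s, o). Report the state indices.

t=0: δ = [6.000e-02, 6.000e-02, 8.000e-02, 2.000e-02]  (obs o_0=4)
t=1: δ = [9.600e-03, 3.000e-03, 1.600e-03, 4.800e-03]  ψ = [2, 1, 2, 2]  (obs o_1=0)
t=2: δ = [4.800e-04, 4.500e-04, 3.840e-04, 2.400e-04]  ψ = [0, 1, 0, 3]  (obs o_2=3)
t=3: δ = [7.200e-05, 2.250e-05, 9.600e-06, 3.600e-05]  ψ = [0, 1, 0, 3]  (obs o_3=0)
backtrack: best end state = 0; path = [2, 0, 0, 0]

path = [2, 0, 0, 0]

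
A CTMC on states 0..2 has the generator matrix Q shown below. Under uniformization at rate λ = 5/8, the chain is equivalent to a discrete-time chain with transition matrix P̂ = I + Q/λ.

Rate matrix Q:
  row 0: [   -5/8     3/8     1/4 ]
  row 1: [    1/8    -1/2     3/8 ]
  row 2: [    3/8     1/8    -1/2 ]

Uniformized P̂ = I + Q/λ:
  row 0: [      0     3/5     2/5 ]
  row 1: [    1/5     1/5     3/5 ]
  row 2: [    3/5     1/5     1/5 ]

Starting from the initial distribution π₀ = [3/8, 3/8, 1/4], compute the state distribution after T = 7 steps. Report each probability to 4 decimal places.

π = [0.2957, 0.3179, 0.3865]

t=0: π = [0.3750, 0.3750, 0.2500]
t=1: π = [0.2250, 0.3500, 0.4250]
t=2: π = [0.3250, 0.2900, 0.3850]
t=3: π = [0.2890, 0.3300, 0.3810]
t=4: π = [0.2946, 0.3156, 0.3898]
t=5: π = [0.2970, 0.3178, 0.3852]
t=6: π = [0.2947, 0.3188, 0.3865]
t=7: π = [0.2957, 0.3179, 0.3865]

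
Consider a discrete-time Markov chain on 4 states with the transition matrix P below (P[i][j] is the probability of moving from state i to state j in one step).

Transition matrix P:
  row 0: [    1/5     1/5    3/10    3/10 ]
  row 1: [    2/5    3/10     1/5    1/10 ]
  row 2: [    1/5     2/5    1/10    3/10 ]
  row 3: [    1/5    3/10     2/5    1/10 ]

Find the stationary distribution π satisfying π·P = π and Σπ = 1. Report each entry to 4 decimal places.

π = [0.2596, 0.2982, 0.2418, 0.2003]

Balance equations π_j = Σ_i π_i·P[i][j]:
  π_0 = 1/5·π_0 + 2/5·π_1 + 1/5·π_2 + 1/5·π_3
  π_1 = 1/5·π_0 + 3/10·π_1 + 2/5·π_2 + 3/10·π_3
  π_2 = 3/10·π_0 + 1/5·π_1 + 1/10·π_2 + 2/5·π_3
  normalize: π_0 + π_1 + π_2 + π_3 = 1
Solving the linear system gives exactly π = [175/674, 201/674, 163/674, 135/674].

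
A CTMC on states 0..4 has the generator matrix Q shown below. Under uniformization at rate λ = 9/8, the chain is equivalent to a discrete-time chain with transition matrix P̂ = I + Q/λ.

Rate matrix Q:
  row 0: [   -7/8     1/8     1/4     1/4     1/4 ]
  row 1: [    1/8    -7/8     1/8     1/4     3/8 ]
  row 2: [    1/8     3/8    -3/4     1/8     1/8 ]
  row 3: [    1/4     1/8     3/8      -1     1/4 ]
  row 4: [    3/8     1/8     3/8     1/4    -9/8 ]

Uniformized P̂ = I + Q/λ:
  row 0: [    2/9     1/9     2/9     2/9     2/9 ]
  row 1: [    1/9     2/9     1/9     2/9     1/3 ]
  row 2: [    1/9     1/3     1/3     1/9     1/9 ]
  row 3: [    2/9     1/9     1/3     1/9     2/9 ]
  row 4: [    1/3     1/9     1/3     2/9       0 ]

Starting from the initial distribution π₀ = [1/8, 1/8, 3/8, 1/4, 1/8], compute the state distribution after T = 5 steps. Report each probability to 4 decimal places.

π = [0.1904, 0.1923, 0.2695, 0.1730, 0.1748]

t=0: π = [0.1250, 0.1250, 0.3750, 0.2500, 0.1250]
t=1: π = [0.1806, 0.2083, 0.2917, 0.1528, 0.1667]
t=2: π = [0.1852, 0.1991, 0.2670, 0.1728, 0.1759]
t=3: π = [0.1900, 0.1926, 0.2685, 0.1734, 0.1756]
t=4: π = [0.1905, 0.1922, 0.2694, 0.1731, 0.1748]
t=5: π = [0.1904, 0.1923, 0.2695, 0.1730, 0.1748]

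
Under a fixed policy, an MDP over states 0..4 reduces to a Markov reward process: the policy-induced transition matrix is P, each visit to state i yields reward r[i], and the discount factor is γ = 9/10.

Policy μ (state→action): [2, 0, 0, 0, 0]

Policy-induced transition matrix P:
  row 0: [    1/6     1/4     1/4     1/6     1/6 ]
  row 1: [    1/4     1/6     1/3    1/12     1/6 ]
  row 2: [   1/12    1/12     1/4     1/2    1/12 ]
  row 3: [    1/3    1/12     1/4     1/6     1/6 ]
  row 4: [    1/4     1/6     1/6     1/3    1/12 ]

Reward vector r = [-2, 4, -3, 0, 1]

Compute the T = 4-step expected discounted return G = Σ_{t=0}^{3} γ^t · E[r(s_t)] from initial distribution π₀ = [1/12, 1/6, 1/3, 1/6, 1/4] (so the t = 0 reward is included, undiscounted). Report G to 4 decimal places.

G = -1.4358

t=0: π = [0.0833, 0.1667, 0.3333, 0.1667, 0.2500], E[r] = -0.2500, γ^t·E[r] = -0.250000, running G = -0.250000
t=1: π = [0.2014, 0.1319, 0.2431, 0.3056, 0.1181], E[r] = -0.4861, γ^t·E[r] = -0.437500, running G = -0.687500
t=2: π = [0.2182, 0.1377, 0.2512, 0.2564, 0.1366], E[r] = -0.5023, γ^t·E[r] = -0.406875, running G = -1.094375
t=3: π = [0.2113, 0.1426, 0.2501, 0.2617, 0.1344], E[r] = -0.4684, γ^t·E[r] = -0.341438, running G = -1.435813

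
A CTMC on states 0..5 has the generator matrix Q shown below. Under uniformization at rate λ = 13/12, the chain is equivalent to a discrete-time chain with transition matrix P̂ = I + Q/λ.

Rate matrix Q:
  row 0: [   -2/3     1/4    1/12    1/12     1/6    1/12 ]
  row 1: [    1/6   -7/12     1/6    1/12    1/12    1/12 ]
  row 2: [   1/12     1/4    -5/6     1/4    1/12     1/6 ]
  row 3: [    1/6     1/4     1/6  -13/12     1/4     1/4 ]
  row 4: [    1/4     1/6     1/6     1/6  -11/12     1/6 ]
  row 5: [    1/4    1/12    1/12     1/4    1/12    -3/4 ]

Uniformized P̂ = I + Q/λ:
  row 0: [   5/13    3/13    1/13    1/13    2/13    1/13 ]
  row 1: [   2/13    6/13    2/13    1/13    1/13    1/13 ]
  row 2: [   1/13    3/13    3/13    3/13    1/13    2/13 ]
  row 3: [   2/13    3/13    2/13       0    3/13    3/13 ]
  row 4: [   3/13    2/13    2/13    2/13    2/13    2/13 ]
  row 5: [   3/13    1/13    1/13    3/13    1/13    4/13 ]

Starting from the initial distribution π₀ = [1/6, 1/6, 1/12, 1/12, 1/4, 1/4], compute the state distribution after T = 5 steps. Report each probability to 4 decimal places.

t=0: π = [0.1667, 0.1667, 0.0833, 0.0833, 0.2500, 0.2500]
t=1: π = [0.2244, 0.2115, 0.1282, 0.1410, 0.1218, 0.1731]
t=2: π = [0.2184, 0.2436, 0.1331, 0.1218, 0.1252, 0.1578]
t=3: π = [0.2158, 0.2531, 0.1351, 0.1219, 0.1221, 0.1519]
t=4: π = [0.2143, 0.2564, 0.1360, 0.1211, 0.1217, 0.1505]
t=5: π = [0.2138, 0.2574, 0.1362, 0.1210, 0.1214, 0.1501]

π = [0.2138, 0.2574, 0.1362, 0.1210, 0.1214, 0.1501]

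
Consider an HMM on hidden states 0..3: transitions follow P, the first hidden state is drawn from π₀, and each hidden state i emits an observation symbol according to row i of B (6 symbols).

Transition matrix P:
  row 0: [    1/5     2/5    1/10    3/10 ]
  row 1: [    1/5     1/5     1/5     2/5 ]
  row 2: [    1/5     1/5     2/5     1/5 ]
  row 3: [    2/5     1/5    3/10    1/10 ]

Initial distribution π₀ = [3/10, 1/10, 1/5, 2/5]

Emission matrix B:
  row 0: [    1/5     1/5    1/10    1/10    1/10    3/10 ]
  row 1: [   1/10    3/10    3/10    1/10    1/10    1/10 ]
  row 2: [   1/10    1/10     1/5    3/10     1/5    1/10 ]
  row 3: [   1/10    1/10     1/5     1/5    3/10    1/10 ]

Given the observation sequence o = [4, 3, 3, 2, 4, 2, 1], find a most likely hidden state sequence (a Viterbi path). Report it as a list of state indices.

t=0: δ = [3.000e-02, 1.000e-02, 4.000e-02, 1.200e-01]  (obs o_0=4)
t=1: δ = [4.800e-03, 2.400e-03, 1.080e-02, 2.400e-03]  ψ = [3, 3, 3, 3]  (obs o_1=3)
t=2: δ = [2.160e-04, 2.160e-04, 1.296e-03, 4.320e-04]  ψ = [2, 2, 2, 2]  (obs o_2=3)
t=3: δ = [2.592e-05, 7.776e-05, 1.037e-04, 5.184e-05]  ψ = [2, 2, 2, 2]  (obs o_3=2)
t=4: δ = [2.074e-06, 2.074e-06, 8.294e-06, 9.331e-06]  ψ = [2, 2, 2, 1]  (obs o_4=4)
t=5: δ = [3.732e-07, 5.599e-07, 6.636e-07, 3.318e-07]  ψ = [3, 3, 2, 2]  (obs o_5=2)
t=6: δ = [2.654e-08, 4.479e-08, 2.654e-08, 2.239e-08]  ψ = [2, 0, 2, 1]  (obs o_6=1)
backtrack: best end state = 1; path = [3, 2, 2, 1, 3, 0, 1]

path = [3, 2, 2, 1, 3, 0, 1]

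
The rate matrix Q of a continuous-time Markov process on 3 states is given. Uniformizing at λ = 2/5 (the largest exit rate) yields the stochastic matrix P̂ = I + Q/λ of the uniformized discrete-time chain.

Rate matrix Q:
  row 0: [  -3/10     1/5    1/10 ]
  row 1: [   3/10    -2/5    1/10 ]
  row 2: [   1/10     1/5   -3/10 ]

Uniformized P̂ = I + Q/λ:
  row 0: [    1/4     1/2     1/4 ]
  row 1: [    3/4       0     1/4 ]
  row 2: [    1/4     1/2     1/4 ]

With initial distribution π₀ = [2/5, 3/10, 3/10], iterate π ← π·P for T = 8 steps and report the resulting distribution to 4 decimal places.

π = [0.4168, 0.3332, 0.2500]

t=0: π = [0.4000, 0.3000, 0.3000]
t=1: π = [0.4000, 0.3500, 0.2500]
t=2: π = [0.4250, 0.3250, 0.2500]
t=3: π = [0.4125, 0.3375, 0.2500]
t=4: π = [0.4188, 0.3313, 0.2500]
t=5: π = [0.4156, 0.3344, 0.2500]
t=6: π = [0.4172, 0.3328, 0.2500]
t=7: π = [0.4164, 0.3336, 0.2500]
t=8: π = [0.4168, 0.3332, 0.2500]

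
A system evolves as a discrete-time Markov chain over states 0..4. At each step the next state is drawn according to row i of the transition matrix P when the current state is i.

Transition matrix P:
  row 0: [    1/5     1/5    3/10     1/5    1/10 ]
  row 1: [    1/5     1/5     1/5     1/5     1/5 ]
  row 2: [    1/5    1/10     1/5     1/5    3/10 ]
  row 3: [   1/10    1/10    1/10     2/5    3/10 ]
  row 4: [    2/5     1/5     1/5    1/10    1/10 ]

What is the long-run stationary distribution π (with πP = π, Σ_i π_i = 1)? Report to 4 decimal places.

π = [0.2176, 0.1576, 0.1993, 0.2249, 0.2006]

Balance equations π_j = Σ_i π_i·P[i][j]:
  π_0 = 1/5·π_0 + 1/5·π_1 + 1/5·π_2 + 1/10·π_3 + 2/5·π_4
  π_1 = 1/5·π_0 + 1/5·π_1 + 1/10·π_2 + 1/10·π_3 + 1/5·π_4
  π_2 = 3/10·π_0 + 1/5·π_1 + 1/5·π_2 + 1/10·π_3 + 1/5·π_4
  π_3 = 1/5·π_0 + 1/5·π_1 + 1/5·π_2 + 2/5·π_3 + 1/10·π_4
  normalize: π_0 + π_1 + π_2 + π_3 + π_4 = 1
Solving the linear system gives exactly π = [1968/9043, 1425/9043, 1802/9043, 2034/9043, 1814/9043].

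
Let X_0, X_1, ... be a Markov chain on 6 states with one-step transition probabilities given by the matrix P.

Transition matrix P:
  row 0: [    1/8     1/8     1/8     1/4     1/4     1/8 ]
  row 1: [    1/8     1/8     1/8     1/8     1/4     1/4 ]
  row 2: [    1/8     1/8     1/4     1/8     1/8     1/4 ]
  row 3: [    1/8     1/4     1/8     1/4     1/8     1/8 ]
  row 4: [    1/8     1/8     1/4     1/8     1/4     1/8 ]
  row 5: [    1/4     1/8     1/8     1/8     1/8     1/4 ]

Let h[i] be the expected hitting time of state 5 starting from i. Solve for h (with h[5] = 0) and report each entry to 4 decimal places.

h = [6.0595, 5.3123, 5.2191, 5.9779, 5.9646, 0.0000]

First-step conditioning: h[5] = 0; for i ≠ 5, h[i] = 1 + Σ_k P[i][k]·h[k].
  h[0] = 1 + 1/8·h[0] + 1/8·h[1] + 1/8·h[2] + 1/4·h[3] + 1/4·h[4]
  h[1] = 1 + 1/8·h[0] + 1/8·h[1] + 1/8·h[2] + 1/8·h[3] + 1/4·h[4]
  h[2] = 1 + 1/8·h[0] + 1/8·h[1] + 1/4·h[2] + 1/8·h[3] + 1/8·h[4]
  h[3] = 1 + 1/8·h[0] + 1/4·h[1] + 1/8·h[2] + 1/4·h[3] + 1/8·h[4]
  h[4] = 1 + 1/8·h[0] + 1/8·h[1] + 1/4·h[2] + 1/8·h[3] + 1/4·h[4]
Solving the 5×5 linear system over states ≠ 5 gives exactly h = [2648/437, 1344/253, 25088/4807, 28736/4807, 28672/4807, 0] (h[5] = 0 is the target).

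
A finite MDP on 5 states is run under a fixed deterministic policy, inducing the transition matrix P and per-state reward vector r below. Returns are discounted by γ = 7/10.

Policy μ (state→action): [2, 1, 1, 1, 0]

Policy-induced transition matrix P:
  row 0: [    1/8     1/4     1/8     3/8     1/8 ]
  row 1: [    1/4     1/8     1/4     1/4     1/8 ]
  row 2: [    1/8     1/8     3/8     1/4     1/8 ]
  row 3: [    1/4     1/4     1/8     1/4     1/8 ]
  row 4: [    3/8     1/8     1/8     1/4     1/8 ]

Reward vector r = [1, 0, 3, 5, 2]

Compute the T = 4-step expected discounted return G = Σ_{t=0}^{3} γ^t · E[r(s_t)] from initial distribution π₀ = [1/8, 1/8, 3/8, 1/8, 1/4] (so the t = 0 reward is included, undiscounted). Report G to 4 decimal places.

t=0: π = [0.1250, 0.1250, 0.3750, 0.1250, 0.2500], E[r] = 2.3750, γ^t·E[r] = 2.375000, running G = 2.375000
t=1: π = [0.2188, 0.1563, 0.2344, 0.2656, 0.1250], E[r] = 2.5000, γ^t·E[r] = 1.750000, running G = 4.125000
t=2: π = [0.2090, 0.1855, 0.2031, 0.2773, 0.1250], E[r] = 2.4551, γ^t·E[r] = 1.202988, running G = 5.327988
t=3: π = [0.2141, 0.1858, 0.1990, 0.2761, 0.1250], E[r] = 2.4417, γ^t·E[r] = 0.837486, running G = 6.165474

G = 6.1655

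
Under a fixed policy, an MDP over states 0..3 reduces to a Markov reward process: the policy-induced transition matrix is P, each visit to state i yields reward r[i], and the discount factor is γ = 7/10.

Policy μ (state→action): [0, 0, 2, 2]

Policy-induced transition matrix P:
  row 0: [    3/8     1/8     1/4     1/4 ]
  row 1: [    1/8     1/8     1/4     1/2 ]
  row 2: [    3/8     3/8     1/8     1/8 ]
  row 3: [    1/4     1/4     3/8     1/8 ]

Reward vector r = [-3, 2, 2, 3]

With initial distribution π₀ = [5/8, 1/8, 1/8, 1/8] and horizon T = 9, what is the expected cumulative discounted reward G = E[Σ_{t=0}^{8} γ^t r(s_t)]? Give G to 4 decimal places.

G = 0.5794

t=0: π = [0.6250, 0.1250, 0.1250, 0.1250], E[r] = -1.0000, γ^t·E[r] = -1.000000, running G = -1.000000
t=1: π = [0.3281, 0.1719, 0.2500, 0.2500], E[r] = 0.6094, γ^t·E[r] = 0.426563, running G = -0.573438
t=2: π = [0.3008, 0.2188, 0.2500, 0.2305], E[r] = 0.7266, γ^t·E[r] = 0.356016, running G = -0.217422
t=3: π = [0.2915, 0.2163, 0.2476, 0.2446], E[r] = 0.7871, γ^t·E[r] = 0.269979, running G = 0.052557
t=4: π = [0.2903, 0.2175, 0.2496, 0.2426], E[r] = 0.7908, γ^t·E[r] = 0.189879, running G = 0.242436
t=5: π = [0.2903, 0.2177, 0.2491, 0.2428], E[r] = 0.7913, γ^t·E[r] = 0.132990, running G = 0.375425
t=6: π = [0.2902, 0.2176, 0.2492, 0.2429], E[r] = 0.7919, γ^t·E[r] = 0.093163, running G = 0.468588
t=7: π = [0.2902, 0.2177, 0.2492, 0.2429], E[r] = 0.7918, γ^t·E[r] = 0.065205, running G = 0.533794
t=8: π = [0.2902, 0.2177, 0.2492, 0.2429], E[r] = 0.7918, γ^t·E[r] = 0.045646, running G = 0.579439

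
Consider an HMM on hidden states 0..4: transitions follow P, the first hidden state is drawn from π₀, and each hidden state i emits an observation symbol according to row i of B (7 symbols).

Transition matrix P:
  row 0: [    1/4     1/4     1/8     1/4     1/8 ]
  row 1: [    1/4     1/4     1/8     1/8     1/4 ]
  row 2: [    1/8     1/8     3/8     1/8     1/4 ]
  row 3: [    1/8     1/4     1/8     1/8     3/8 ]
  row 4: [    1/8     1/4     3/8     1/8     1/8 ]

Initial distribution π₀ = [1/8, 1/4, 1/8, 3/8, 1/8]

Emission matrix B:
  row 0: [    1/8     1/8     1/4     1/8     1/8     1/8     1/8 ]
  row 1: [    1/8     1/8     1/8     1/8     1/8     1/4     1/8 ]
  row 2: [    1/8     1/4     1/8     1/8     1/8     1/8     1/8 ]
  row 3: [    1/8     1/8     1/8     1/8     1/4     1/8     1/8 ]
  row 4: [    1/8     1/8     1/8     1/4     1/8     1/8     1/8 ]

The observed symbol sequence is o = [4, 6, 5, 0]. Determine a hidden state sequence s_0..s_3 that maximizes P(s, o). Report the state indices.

t=0: δ = [1.562e-02, 3.125e-02, 1.562e-02, 9.375e-02, 1.562e-02]  (obs o_0=4)
t=1: δ = [1.465e-03, 2.930e-03, 1.465e-03, 1.465e-03, 4.395e-03]  ψ = [3, 3, 3, 3, 3]  (obs o_1=6)
t=2: δ = [9.155e-05, 2.747e-04, 2.060e-04, 6.866e-05, 9.155e-05]  ψ = [1, 4, 4, 4, 1]  (obs o_2=5)
t=3: δ = [8.583e-06, 8.583e-06, 9.656e-06, 4.292e-06, 8.583e-06]  ψ = [1, 1, 2, 1, 1]  (obs o_3=0)
backtrack: best end state = 2; path = [3, 4, 2, 2]

path = [3, 4, 2, 2]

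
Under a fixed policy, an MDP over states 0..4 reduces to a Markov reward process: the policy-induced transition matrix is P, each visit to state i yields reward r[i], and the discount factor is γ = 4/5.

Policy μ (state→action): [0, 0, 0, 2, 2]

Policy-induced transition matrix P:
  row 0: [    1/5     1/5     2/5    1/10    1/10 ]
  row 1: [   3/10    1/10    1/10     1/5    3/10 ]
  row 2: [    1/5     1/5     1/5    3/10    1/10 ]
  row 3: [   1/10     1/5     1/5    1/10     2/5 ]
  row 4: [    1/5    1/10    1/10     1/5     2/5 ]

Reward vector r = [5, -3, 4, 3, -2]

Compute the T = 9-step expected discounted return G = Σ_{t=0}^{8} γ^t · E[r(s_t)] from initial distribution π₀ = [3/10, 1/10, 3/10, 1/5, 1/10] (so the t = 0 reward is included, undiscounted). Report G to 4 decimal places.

G = 7.3587

t=0: π = [0.3000, 0.1000, 0.3000, 0.2000, 0.1000], E[r] = 2.8000, γ^t·E[r] = 2.800000, running G = 2.800000
t=1: π = [0.1900, 0.1800, 0.2400, 0.1800, 0.2100], E[r] = 1.4900, γ^t·E[r] = 1.192000, running G = 3.992000
t=2: π = [0.2000, 0.1610, 0.1990, 0.1870, 0.2530], E[r] = 1.3680, γ^t·E[r] = 0.875520, running G = 4.867520
t=3: π = [0.1974, 0.1586, 0.1986, 0.1812, 0.2642], E[r] = 1.3208, γ^t·E[r] = 0.676250, running G = 5.543770
t=4: π = [0.1977, 0.1577, 0.1972, 0.1820, 0.2653], E[r] = 1.3197, γ^t·E[r] = 0.540533, running G = 6.084302
t=5: π = [0.1976, 0.1577, 0.1972, 0.1817, 0.2657], E[r] = 1.3175, γ^t·E[r] = 0.431716, running G = 6.516018
t=6: π = [0.1976, 0.1577, 0.1972, 0.1818, 0.2658], E[r] = 1.3175, γ^t·E[r] = 0.345373, running G = 6.861391
t=7: π = [0.1976, 0.1577, 0.1972, 0.1818, 0.2658], E[r] = 1.3174, γ^t·E[r] = 0.276276, running G = 7.137667
t=8: π = [0.1976, 0.1577, 0.1972, 0.1818, 0.2658], E[r] = 1.3174, γ^t·E[r] = 0.221022, running G = 7.358689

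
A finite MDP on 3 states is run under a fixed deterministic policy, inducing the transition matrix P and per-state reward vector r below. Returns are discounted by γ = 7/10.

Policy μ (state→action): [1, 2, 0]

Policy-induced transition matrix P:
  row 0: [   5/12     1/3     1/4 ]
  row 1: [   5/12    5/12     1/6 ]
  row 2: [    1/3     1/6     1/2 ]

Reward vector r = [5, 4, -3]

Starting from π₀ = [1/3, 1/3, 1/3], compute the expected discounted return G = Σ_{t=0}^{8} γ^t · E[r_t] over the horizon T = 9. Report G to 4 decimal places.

t=0: π = [0.3333, 0.3333, 0.3333], E[r] = 2.0000, γ^t·E[r] = 2.000000, running G = 2.000000
t=1: π = [0.3889, 0.3056, 0.3056], E[r] = 2.2500, γ^t·E[r] = 1.575000, running G = 3.575000
t=2: π = [0.3912, 0.3079, 0.3009], E[r] = 2.2847, γ^t·E[r] = 1.119514, running G = 4.694514
t=3: π = [0.3916, 0.3088, 0.2996], E[r] = 2.2946, γ^t·E[r] = 0.787034, running G = 5.481548
t=4: π = [0.3917, 0.3091, 0.2992], E[r] = 2.2976, γ^t·E[r] = 0.551653, running G = 6.033201
t=5: π = [0.3917, 0.3092, 0.2990], E[r] = 2.2985, γ^t·E[r] = 0.386316, running G = 6.419517
t=6: π = [0.3917, 0.3093, 0.2990], E[r] = 2.2988, γ^t·E[r] = 0.270456, running G = 6.689973
t=7: π = [0.3918, 0.3093, 0.2990], E[r] = 2.2989, γ^t·E[r] = 0.189327, running G = 6.879300
t=8: π = [0.3918, 0.3093, 0.2990], E[r] = 2.2990, γ^t·E[r] = 0.132530, running G = 7.011830

G = 7.0118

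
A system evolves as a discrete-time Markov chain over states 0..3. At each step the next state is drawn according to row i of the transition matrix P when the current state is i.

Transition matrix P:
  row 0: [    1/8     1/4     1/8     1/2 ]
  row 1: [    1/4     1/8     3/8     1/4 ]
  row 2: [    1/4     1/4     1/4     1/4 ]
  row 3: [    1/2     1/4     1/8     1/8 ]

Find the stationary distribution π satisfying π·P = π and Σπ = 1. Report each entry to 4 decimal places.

Balance equations π_j = Σ_i π_i·P[i][j]:
  π_0 = 1/8·π_0 + 1/4·π_1 + 1/4·π_2 + 1/2·π_3
  π_1 = 1/4·π_0 + 1/8·π_1 + 1/4·π_2 + 1/4·π_3
  π_2 = 1/8·π_0 + 3/8·π_1 + 1/4·π_2 + 1/8·π_3
  normalize: π_0 + π_1 + π_2 + π_3 = 1
Solving the linear system gives exactly π = [2/7, 2/9, 13/63, 2/7].

π = [0.2857, 0.2222, 0.2063, 0.2857]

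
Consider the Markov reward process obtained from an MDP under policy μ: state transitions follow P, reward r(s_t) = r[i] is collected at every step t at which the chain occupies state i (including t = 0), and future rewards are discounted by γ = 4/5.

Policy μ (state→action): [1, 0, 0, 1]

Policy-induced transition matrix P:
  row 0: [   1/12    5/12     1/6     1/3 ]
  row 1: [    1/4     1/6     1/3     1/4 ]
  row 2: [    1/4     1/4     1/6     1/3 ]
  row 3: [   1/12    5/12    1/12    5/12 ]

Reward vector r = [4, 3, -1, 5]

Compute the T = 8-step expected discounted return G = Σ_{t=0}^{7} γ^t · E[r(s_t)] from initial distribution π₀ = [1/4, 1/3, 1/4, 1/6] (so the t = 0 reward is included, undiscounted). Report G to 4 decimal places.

G = 12.2419

t=0: π = [0.2500, 0.3333, 0.2500, 0.1667], E[r] = 2.5833, γ^t·E[r] = 2.583333, running G = 2.583333
t=1: π = [0.1806, 0.2917, 0.2083, 0.3194], E[r] = 2.9861, γ^t·E[r] = 2.388889, running G = 4.972222
t=2: π = [0.1667, 0.3090, 0.1887, 0.3356], E[r] = 3.0833, γ^t·E[r] = 1.973333, running G = 6.945556
t=3: π = [0.1663, 0.3080, 0.1902, 0.3356], E[r] = 3.0766, γ^t·E[r] = 1.575210, running G = 8.520765
t=4: π = [0.1664, 0.3080, 0.1900, 0.3356], E[r] = 3.0775, γ^t·E[r] = 1.260543, running G = 9.781309
t=5: π = [0.1663, 0.3080, 0.1900, 0.3356], E[r] = 3.0775, γ^t·E[r] = 1.008437, running G = 10.789745
t=6: π = [0.1663, 0.3080, 0.1900, 0.3356], E[r] = 3.0775, γ^t·E[r] = 0.806745, running G = 11.596491
t=7: π = [0.1663, 0.3080, 0.1900, 0.3356], E[r] = 3.0775, γ^t·E[r] = 0.645397, running G = 12.241888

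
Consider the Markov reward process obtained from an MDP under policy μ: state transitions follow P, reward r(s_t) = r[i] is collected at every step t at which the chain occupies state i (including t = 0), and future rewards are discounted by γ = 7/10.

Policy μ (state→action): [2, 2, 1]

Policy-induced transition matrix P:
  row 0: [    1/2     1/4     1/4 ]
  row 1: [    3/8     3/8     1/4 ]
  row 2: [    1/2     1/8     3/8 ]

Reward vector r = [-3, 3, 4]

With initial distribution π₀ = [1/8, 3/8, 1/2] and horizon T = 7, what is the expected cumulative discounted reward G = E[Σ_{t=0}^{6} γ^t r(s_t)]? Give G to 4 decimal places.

t=0: π = [0.1250, 0.3750, 0.5000], E[r] = 2.7500, γ^t·E[r] = 2.750000, running G = 2.750000
t=1: π = [0.4531, 0.2344, 0.3125], E[r] = 0.5938, γ^t·E[r] = 0.415625, running G = 3.165625
t=2: π = [0.4707, 0.2402, 0.2891], E[r] = 0.4648, γ^t·E[r] = 0.227773, running G = 3.393398
t=3: π = [0.4700, 0.2439, 0.2861], E[r] = 0.4663, γ^t·E[r] = 0.159944, running G = 3.553342
t=4: π = [0.4695, 0.2447, 0.2858], E[r] = 0.4687, γ^t·E[r] = 0.112532, running G = 3.665875
t=5: π = [0.4694, 0.2449, 0.2857], E[r] = 0.4693, γ^t·E[r] = 0.078869, running G = 3.744743
t=6: π = [0.4694, 0.2449, 0.2857], E[r] = 0.4694, γ^t·E[r] = 0.055221, running G = 3.799964

G = 3.8000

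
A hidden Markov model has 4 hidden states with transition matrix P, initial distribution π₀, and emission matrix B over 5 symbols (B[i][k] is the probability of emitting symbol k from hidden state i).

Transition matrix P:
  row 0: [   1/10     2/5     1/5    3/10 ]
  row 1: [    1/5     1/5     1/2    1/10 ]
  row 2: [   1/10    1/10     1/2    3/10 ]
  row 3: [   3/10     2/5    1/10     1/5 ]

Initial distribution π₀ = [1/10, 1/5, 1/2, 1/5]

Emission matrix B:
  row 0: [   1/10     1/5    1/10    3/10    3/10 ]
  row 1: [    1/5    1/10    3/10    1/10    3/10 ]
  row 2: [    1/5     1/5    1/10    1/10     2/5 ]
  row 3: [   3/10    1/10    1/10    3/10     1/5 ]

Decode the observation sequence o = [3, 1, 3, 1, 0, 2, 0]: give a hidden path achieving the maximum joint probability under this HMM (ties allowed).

t=0: δ = [3.000e-02, 2.000e-02, 5.000e-02, 6.000e-02]  (obs o_0=3)
t=1: δ = [3.600e-03, 2.400e-03, 5.000e-03, 1.500e-03]  ψ = [3, 3, 2, 2]  (obs o_1=1)
t=2: δ = [1.500e-04, 1.440e-04, 2.500e-04, 4.500e-04]  ψ = [2, 0, 2, 2]  (obs o_2=3)
t=3: δ = [2.700e-05, 1.800e-05, 2.500e-05, 9.000e-06]  ψ = [3, 3, 2, 3]  (obs o_3=1)
t=4: δ = [3.600e-07, 2.160e-06, 2.500e-06, 2.430e-06]  ψ = [1, 0, 2, 0]  (obs o_4=0)
t=5: δ = [7.290e-08, 2.916e-07, 1.250e-07, 7.500e-08]  ψ = [3, 3, 2, 2]  (obs o_5=2)
t=6: δ = [5.832e-09, 1.166e-08, 2.916e-08, 1.125e-08]  ψ = [1, 1, 1, 2]  (obs o_6=0)
backtrack: best end state = 2; path = [2, 2, 3, 0, 3, 1, 2]

path = [2, 2, 3, 0, 3, 1, 2]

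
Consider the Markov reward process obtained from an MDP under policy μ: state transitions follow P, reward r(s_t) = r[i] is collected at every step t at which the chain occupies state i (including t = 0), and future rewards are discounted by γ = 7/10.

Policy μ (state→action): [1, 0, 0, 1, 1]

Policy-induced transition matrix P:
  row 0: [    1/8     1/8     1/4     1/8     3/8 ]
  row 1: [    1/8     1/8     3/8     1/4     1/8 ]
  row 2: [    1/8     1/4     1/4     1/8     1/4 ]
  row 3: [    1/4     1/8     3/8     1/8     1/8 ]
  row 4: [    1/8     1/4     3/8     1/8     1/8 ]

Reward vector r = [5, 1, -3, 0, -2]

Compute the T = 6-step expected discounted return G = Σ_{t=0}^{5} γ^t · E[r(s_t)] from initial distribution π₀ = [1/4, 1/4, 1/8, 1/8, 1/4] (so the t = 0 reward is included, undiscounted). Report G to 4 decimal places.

G = -0.2856

t=0: π = [0.2500, 0.2500, 0.1250, 0.1250, 0.2500], E[r] = 0.6250, γ^t·E[r] = 0.625000, running G = 0.625000
t=1: π = [0.1406, 0.1719, 0.3281, 0.1563, 0.2031], E[r] = -0.5156, γ^t·E[r] = -0.360938, running G = 0.264063
t=2: π = [0.1445, 0.1914, 0.3164, 0.1465, 0.2012], E[r] = -0.4375, γ^t·E[r] = -0.214375, running G = 0.049688
t=3: π = [0.1433, 0.1897, 0.3174, 0.1489, 0.2007], E[r] = -0.4473, γ^t·E[r] = -0.153412, running G = -0.103725
t=4: π = [0.1436, 0.1898, 0.3174, 0.1487, 0.2005], E[r] = -0.4454, γ^t·E[r] = -0.106942, running G = -0.210666
t=5: π = [0.1436, 0.1897, 0.3174, 0.1487, 0.2006], E[r] = -0.4456, γ^t·E[r] = -0.074890, running G = -0.285557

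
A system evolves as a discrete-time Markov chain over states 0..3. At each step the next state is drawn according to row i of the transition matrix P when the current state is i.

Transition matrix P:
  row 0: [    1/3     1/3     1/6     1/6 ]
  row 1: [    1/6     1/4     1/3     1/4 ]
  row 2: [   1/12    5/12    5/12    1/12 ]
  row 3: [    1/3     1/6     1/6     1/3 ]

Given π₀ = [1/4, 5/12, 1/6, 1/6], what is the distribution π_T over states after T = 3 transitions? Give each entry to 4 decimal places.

t=0: π = [0.2500, 0.4167, 0.1667, 0.1667]
t=1: π = [0.2222, 0.2847, 0.2778, 0.2153]
t=2: π = [0.2164, 0.2969, 0.2836, 0.2031]
t=3: π = [0.2130, 0.2984, 0.2870, 0.2016]

π = [0.2130, 0.2984, 0.2870, 0.2016]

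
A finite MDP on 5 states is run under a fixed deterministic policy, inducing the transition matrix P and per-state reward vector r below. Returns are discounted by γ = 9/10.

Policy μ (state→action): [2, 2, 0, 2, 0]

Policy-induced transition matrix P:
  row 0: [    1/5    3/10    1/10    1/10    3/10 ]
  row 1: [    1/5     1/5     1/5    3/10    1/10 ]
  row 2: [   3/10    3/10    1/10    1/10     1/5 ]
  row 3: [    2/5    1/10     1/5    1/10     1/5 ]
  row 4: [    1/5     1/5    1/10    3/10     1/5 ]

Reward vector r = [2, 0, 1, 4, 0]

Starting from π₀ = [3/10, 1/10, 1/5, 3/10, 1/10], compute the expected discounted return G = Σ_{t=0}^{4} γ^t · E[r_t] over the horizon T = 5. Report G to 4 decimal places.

G = 6.1649

t=0: π = [0.3000, 0.1000, 0.2000, 0.3000, 0.1000], E[r] = 2.0000, γ^t·E[r] = 2.000000, running G = 2.000000
t=1: π = [0.2800, 0.2200, 0.1400, 0.1400, 0.2200], E[r] = 1.2600, γ^t·E[r] = 1.134000, running G = 3.134000
t=2: π = [0.2420, 0.2280, 0.1360, 0.1880, 0.2060], E[r] = 1.3720, γ^t·E[r] = 1.111320, running G = 4.245320
t=3: π = [0.2512, 0.2190, 0.1416, 0.1868, 0.2014], E[r] = 1.3912, γ^t·E[r] = 1.014185, running G = 5.259505
t=4: π = [0.2515, 0.2206, 0.1406, 0.1841, 0.2032], E[r] = 1.3799, γ^t·E[r] = 0.905379, running G = 6.164883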